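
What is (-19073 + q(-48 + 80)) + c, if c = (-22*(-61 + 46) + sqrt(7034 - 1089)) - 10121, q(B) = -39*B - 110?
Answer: -30222 + sqrt(5945) ≈ -30145.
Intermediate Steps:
q(B) = -110 - 39*B
c = -9791 + sqrt(5945) (c = (-22*(-15) + sqrt(5945)) - 10121 = (330 + sqrt(5945)) - 10121 = -9791 + sqrt(5945) ≈ -9713.9)
(-19073 + q(-48 + 80)) + c = (-19073 + (-110 - 39*(-48 + 80))) + (-9791 + sqrt(5945)) = (-19073 + (-110 - 39*32)) + (-9791 + sqrt(5945)) = (-19073 + (-110 - 1248)) + (-9791 + sqrt(5945)) = (-19073 - 1358) + (-9791 + sqrt(5945)) = -20431 + (-9791 + sqrt(5945)) = -30222 + sqrt(5945)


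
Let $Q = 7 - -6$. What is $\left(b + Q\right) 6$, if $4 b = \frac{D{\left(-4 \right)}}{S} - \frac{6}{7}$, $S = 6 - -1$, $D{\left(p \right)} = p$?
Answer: $\frac{531}{7} \approx 75.857$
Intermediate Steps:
$Q = 13$ ($Q = 7 + 6 = 13$)
$S = 7$ ($S = 6 + 1 = 7$)
$b = - \frac{5}{14}$ ($b = \frac{- \frac{4}{7} - \frac{6}{7}}{4} = \frac{1}{4} \left(- \frac{10}{7}\right) = - \frac{5}{14} \approx -0.35714$)
$\left(b + Q\right) 6 = \left(- \frac{5}{14} + 13\right) 6 = \frac{177}{14} \cdot 6 = \frac{531}{7}$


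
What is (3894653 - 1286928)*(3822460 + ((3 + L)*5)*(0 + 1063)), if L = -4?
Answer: 9954064445125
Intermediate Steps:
(3894653 - 1286928)*(3822460 + ((3 + L)*5)*(0 + 1063)) = (3894653 - 1286928)*(3822460 + ((3 - 4)*5)*(0 + 1063)) = 2607725*(3822460 - 1*5*1063) = 2607725*(3822460 - 5*1063) = 2607725*(3822460 - 5315) = 2607725*3817145 = 9954064445125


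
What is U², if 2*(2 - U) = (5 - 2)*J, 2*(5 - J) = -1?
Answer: 625/16 ≈ 39.063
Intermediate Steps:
J = 11/2 (J = 5 - ½*(-1) = 5 + ½ = 11/2 ≈ 5.5000)
U = -25/4 (U = 2 - (5 - 2)*11/(2*2) = 2 - 3*11/(2*2) = 2 - ½*33/2 = 2 - 33/4 = -25/4 ≈ -6.2500)
U² = (-25/4)² = 625/16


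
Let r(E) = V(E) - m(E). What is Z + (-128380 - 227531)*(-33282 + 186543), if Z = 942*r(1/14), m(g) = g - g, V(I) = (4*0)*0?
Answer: -54547275771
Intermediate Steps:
V(I) = 0 (V(I) = 0*0 = 0)
m(g) = 0
r(E) = 0 (r(E) = 0 - 1*0 = 0 + 0 = 0)
Z = 0 (Z = 942*0 = 0)
Z + (-128380 - 227531)*(-33282 + 186543) = 0 + (-128380 - 227531)*(-33282 + 186543) = 0 - 355911*153261 = 0 - 54547275771 = -54547275771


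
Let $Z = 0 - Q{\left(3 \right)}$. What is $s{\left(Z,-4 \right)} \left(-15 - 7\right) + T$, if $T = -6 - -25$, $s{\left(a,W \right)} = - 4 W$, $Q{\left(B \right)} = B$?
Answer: $-333$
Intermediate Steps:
$Z = -3$ ($Z = 0 - 3 = -3$)
$T = 19$ ($T = -6 + 25 = 19$)
$s{\left(Z,-4 \right)} \left(-15 - 7\right) + T = \left(-4\right) \left(-4\right) \left(-15 - 7\right) + 19 = 16 \left(-22\right) + 19 = -352 + 19 = -333$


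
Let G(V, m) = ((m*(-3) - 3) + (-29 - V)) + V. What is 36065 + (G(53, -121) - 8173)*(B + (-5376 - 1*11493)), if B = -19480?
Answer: 285084923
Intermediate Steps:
G(V, m) = -32 - 3*m (G(V, m) = ((-3*m - 3) + (-29 - V)) + V = ((-3 - 3*m) + (-29 - V)) + V = (-32 - V - 3*m) + V = -32 - 3*m)
36065 + (G(53, -121) - 8173)*(B + (-5376 - 1*11493)) = 36065 + ((-32 - 3*(-121)) - 8173)*(-19480 + (-5376 - 1*11493)) = 36065 + ((-32 + 363) - 8173)*(-19480 + (-5376 - 11493)) = 36065 + (331 - 8173)*(-19480 - 16869) = 36065 - 7842*(-36349) = 36065 + 285048858 = 285084923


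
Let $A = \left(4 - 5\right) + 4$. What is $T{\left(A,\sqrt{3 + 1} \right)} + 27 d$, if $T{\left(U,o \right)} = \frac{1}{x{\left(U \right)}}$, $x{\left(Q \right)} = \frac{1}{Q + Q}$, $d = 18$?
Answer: $492$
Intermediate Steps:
$x{\left(Q \right)} = \frac{1}{2 Q}$
$A = 3$ ($A = -1 + 4 = 3$)
$T{\left(U,o \right)} = 2 U$ ($T{\left(U,o \right)} = \frac{1}{\frac{1}{2} \frac{1}{U}} = 2 U$)
$T{\left(A,\sqrt{3 + 1} \right)} + 27 d = 2 \cdot 3 + 27 \cdot 18 = 6 + 486 = 492$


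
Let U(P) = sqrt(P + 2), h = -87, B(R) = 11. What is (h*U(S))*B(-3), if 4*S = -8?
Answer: 0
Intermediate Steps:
S = -2 (S = (1/4)*(-8) = -2)
U(P) = sqrt(2 + P)
(h*U(S))*B(-3) = -87*sqrt(2 - 2)*11 = -87*sqrt(0)*11 = -87*0*11 = 0*11 = 0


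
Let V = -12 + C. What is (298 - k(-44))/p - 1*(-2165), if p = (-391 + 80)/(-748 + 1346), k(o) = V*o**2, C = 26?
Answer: 16703303/311 ≈ 53708.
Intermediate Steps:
V = 14 (V = -12 + 26 = 14)
k(o) = 14*o**2
p = -311/598 ≈ -0.52007
(298 - k(-44))/p - 1*(-2165) = (298 - 14*(-44)**2)/(-311/598) - 1*(-2165) = (298 - 14*1936)*(-598/311) + 2165 = (298 - 1*27104)*(-598/311) + 2165 = (298 - 27104)*(-598/311) + 2165 = -26806*(-598/311) + 2165 = 16029988/311 + 2165 = 16703303/311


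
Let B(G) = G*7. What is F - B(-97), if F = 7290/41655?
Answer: 1886069/2777 ≈ 679.17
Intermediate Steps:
F = 486/2777 (F = 7290*(1/41655) = 486/2777 ≈ 0.17501)
B(G) = 7*G
F - B(-97) = 486/2777 - 7*(-97) = 486/2777 - 1*(-679) = 486/2777 + 679 = 1886069/2777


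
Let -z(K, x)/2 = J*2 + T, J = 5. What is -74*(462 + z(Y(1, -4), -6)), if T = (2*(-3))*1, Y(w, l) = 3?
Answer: -33596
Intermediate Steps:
T = -6 (T = -6*1 = -6)
z(K, x) = -8 (z(K, x) = -2*(5*2 - 6) = -2*(10 - 6) = -2*4 = -8)
-74*(462 + z(Y(1, -4), -6)) = -74*(462 - 8) = -74*454 = -33596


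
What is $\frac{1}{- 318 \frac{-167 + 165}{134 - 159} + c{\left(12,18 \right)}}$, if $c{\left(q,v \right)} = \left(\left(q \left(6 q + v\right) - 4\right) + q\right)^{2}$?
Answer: $\frac{25}{29592964} \approx 8.448 \cdot 10^{-7}$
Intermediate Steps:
$c{\left(q,v \right)} = \left(-4 + q + q \left(v + 6 q\right)\right)^{2}$ ($c{\left(q,v \right)} = \left(\left(q \left(v + 6 q\right) - 4\right) + q\right)^{2} = \left(\left(-4 + q \left(v + 6 q\right)\right) + q\right)^{2} = \left(-4 + q + q \left(v + 6 q\right)\right)^{2}$)
$\frac{1}{- 318 \frac{-167 + 165}{134 - 159} + c{\left(12,18 \right)}} = \frac{1}{- 318 \frac{-167 + 165}{134 - 159} + \left(-4 + 12 + 6 \cdot 12^{2} + 12 \cdot 18\right)^{2}} = \frac{1}{- 318 \left(- \frac{2}{-25}\right) + \left(-4 + 12 + 6 \cdot 144 + 216\right)^{2}} = \frac{1}{- 318 \left(\left(-2\right) \left(- \frac{1}{25}\right)\right) + \left(-4 + 12 + 864 + 216\right)^{2}} = \frac{1}{\left(-318\right) \frac{2}{25} + 1088^{2}} = \frac{1}{- \frac{636}{25} + 1183744} = \frac{1}{\frac{29592964}{25}} = \frac{25}{29592964}$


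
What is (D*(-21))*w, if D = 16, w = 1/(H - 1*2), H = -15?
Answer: 336/17 ≈ 19.765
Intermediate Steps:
w = -1/17 (w = 1/(-15 - 1*2) = 1/(-15 - 2) = 1/(-17) = -1/17 ≈ -0.058824)
(D*(-21))*w = (16*(-21))*(-1/17) = -336*(-1/17) = 336/17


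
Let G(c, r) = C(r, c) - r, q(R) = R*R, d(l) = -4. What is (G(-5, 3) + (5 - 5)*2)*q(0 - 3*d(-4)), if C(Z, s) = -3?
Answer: -864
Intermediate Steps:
q(R) = R²
G(c, r) = -3 - r
(G(-5, 3) + (5 - 5)*2)*q(0 - 3*d(-4)) = ((-3 - 1*3) + (5 - 5)*2)*(0 - 3*(-4))² = ((-3 - 3) + 0*2)*(0 + 12)² = (-6 + 0)*12² = -6*144 = -864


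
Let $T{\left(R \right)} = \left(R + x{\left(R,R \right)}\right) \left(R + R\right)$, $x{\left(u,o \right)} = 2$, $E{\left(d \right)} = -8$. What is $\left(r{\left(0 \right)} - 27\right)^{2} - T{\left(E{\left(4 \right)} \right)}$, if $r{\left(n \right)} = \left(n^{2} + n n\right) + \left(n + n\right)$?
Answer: $633$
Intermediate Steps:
$r{\left(n \right)} = 2 n + 2 n^{2}$ ($r{\left(n \right)} = \left(n^{2} + n^{2}\right) + 2 n = 2 n^{2} + 2 n = 2 n + 2 n^{2}$)
$T{\left(R \right)} = 2 R \left(2 + R\right)$ ($T{\left(R \right)} = \left(R + 2\right) \left(R + R\right) = \left(2 + R\right) 2 R = 2 R \left(2 + R\right)$)
$\left(r{\left(0 \right)} - 27\right)^{2} - T{\left(E{\left(4 \right)} \right)} = \left(2 \cdot 0 \left(1 + 0\right) - 27\right)^{2} - 2 \left(-8\right) \left(2 - 8\right) = \left(2 \cdot 0 \cdot 1 - 27\right)^{2} - 2 \left(-8\right) \left(-6\right) = \left(0 - 27\right)^{2} - 96 = \left(-27\right)^{2} - 96 = 729 - 96 = 633$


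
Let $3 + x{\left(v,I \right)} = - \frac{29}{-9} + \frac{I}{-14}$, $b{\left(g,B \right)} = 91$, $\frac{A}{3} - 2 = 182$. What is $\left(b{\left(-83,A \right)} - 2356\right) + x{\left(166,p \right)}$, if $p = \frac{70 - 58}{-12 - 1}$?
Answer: $- \frac{1854799}{819} \approx -2264.7$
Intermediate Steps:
$A = 552$ ($A = 6 + 3 \cdot 182 = 6 + 546 = 552$)
$p = - \frac{12}{13}$ ($p = \frac{12}{-13} = 12 \left(- \frac{1}{13}\right) = - \frac{12}{13} \approx -0.92308$)
$x{\left(v,I \right)} = \frac{2}{9} - \frac{I}{14}$ ($x{\left(v,I \right)} = -3 + \left(- \frac{29}{-9} + \frac{I}{-14}\right) = -3 + \left(\left(-29\right) \left(- \frac{1}{9}\right) + I \left(- \frac{1}{14}\right)\right) = -3 - \left(- \frac{29}{9} + \frac{I}{14}\right) = \frac{2}{9} - \frac{I}{14}$)
$\left(b{\left(-83,A \right)} - 2356\right) + x{\left(166,p \right)} = \left(91 - 2356\right) + \left(\frac{2}{9} - - \frac{6}{91}\right) = -2265 + \left(\frac{2}{9} + \frac{6}{91}\right) = -2265 + \frac{236}{819} = - \frac{1854799}{819}$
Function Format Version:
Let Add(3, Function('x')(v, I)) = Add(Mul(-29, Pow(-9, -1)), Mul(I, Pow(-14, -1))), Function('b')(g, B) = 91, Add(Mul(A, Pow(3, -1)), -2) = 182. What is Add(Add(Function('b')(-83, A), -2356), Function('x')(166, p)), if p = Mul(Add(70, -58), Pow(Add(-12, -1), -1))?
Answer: Rational(-1854799, 819) ≈ -2264.7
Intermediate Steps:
A = 552 (A = Add(6, Mul(3, 182)) = Add(6, 546) = 552)
p = Rational(-12, 13) (p = Mul(12, Pow(-13, -1)) = Mul(12, Rational(-1, 13)) = Rational(-12, 13) ≈ -0.92308)
Function('x')(v, I) = Add(Rational(2, 9), Mul(Rational(-1, 14), I)) (Function('x')(v, I) = Add(-3, Add(Mul(-29, Pow(-9, -1)), Mul(I, Pow(-14, -1)))) = Add(-3, Add(Mul(-29, Rational(-1, 9)), Mul(I, Rational(-1, 14)))) = Add(-3, Add(Rational(29, 9), Mul(Rational(-1, 14), I))) = Add(Rational(2, 9), Mul(Rational(-1, 14), I)))
Add(Add(Function('b')(-83, A), -2356), Function('x')(166, p)) = Add(Add(91, -2356), Add(Rational(2, 9), Mul(Rational(-1, 14), Rational(-12, 13)))) = Add(-2265, Add(Rational(2, 9), Rational(6, 91))) = Add(-2265, Rational(236, 819)) = Rational(-1854799, 819)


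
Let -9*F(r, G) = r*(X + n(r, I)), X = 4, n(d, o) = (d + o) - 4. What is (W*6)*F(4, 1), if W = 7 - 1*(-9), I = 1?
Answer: -640/3 ≈ -213.33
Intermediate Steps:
n(d, o) = -4 + d + o
W = 16 (W = 7 + 9 = 16)
F(r, G) = -r*(1 + r)/9 (F(r, G) = -r*(4 + (-4 + r + 1))/9 = -r*(4 + (-3 + r))/9 = -r*(1 + r)/9)
(W*6)*F(4, 1) = (16*6)*(-1/9*4*(1 + 4)) = 96*(-1/9*4*5) = 96*(-20/9) = -640/3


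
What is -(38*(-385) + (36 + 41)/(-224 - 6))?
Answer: 3364977/230 ≈ 14630.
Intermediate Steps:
-(38*(-385) + (36 + 41)/(-224 - 6)) = -(-14630 + 77/(-230)) = -(-14630 + 77*(-1/230)) = -(-14630 - 77/230) = -1*(-3364977/230) = 3364977/230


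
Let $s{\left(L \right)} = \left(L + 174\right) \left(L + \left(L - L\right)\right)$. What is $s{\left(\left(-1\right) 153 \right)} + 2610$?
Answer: $-603$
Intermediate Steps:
$s{\left(L \right)} = L \left(174 + L\right)$ ($s{\left(L \right)} = \left(174 + L\right) \left(L + 0\right) = \left(174 + L\right) L = L \left(174 + L\right)$)
$s{\left(\left(-1\right) 153 \right)} + 2610 = \left(-1\right) 153 \left(174 - 153\right) + 2610 = - 153 \left(174 - 153\right) + 2610 = \left(-153\right) 21 + 2610 = -3213 + 2610 = -603$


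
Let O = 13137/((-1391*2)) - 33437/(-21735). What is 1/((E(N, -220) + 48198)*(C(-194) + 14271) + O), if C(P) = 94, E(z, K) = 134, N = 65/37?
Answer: 60466770/41981423968037639 ≈ 1.4403e-9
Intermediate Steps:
N = 65/37 (N = 65*(1/37) = 65/37 ≈ 1.7568)
O = -192510961/60466770 (O = 13137/(-2782) - 33437*(-1/21735) = 13137*(-1/2782) + 33437/21735 = -13137/2782 + 33437/21735 = -192510961/60466770 ≈ -3.1837)
1/((E(N, -220) + 48198)*(C(-194) + 14271) + O) = 1/((134 + 48198)*(94 + 14271) - 192510961/60466770) = 1/(48332*14365 - 192510961/60466770) = 1/(694289180 - 192510961/60466770) = 1/(41981423968037639/60466770) = 60466770/41981423968037639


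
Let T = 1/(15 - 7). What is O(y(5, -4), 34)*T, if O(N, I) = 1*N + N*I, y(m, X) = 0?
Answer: 0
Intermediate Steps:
T = ⅛ (T = 1/8 = ⅛ ≈ 0.12500)
O(N, I) = N + I*N
O(y(5, -4), 34)*T = (0*(1 + 34))*(⅛) = (0*35)*(⅛) = 0*(⅛) = 0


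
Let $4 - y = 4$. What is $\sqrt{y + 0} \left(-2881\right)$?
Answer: $0$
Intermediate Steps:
$y = 0$ ($y = 4 - 4 = 0$)
$\sqrt{y + 0} \left(-2881\right) = \sqrt{0 + 0} \left(-2881\right) = \sqrt{0} \left(-2881\right) = 0 \left(-2881\right) = 0$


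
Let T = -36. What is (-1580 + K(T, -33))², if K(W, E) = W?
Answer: 2611456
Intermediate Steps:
(-1580 + K(T, -33))² = (-1580 - 36)² = (-1616)² = 2611456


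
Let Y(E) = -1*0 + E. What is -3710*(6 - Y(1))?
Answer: -18550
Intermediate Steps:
Y(E) = E (Y(E) = 0 + E = E)
-3710*(6 - Y(1)) = -3710*(6 - 1*1) = -3710*(6 - 1) = -3710*5 = -18550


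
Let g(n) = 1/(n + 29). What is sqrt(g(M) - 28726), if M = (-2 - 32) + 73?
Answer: I*sqrt(33207239)/34 ≈ 169.49*I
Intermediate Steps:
M = 39 (M = -34 + 73 = 39)
g(n) = 1/(29 + n)
sqrt(g(M) - 28726) = sqrt(1/(29 + 39) - 28726) = sqrt(1/68 - 28726) = sqrt(-1953367/68) = I*sqrt(33207239)/34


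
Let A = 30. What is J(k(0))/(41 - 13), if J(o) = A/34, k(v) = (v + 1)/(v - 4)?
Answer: 15/476 ≈ 0.031513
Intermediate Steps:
k(v) = (1 + v)/(-4 + v)
J(o) = 15/17 (J(o) = 30/34 = 30*(1/34) = 15/17)
J(k(0))/(41 - 13) = 15/(17*(41 - 13)) = (15/17)/28 = (15/17)*(1/28) = 15/476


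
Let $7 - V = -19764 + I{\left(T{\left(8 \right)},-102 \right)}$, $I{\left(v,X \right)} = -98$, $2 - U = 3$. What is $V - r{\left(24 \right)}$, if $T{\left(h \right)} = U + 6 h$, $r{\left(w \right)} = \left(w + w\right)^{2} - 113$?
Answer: $17678$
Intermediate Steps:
$U = -1$ ($U = 2 - 3 = -1$)
$r{\left(w \right)} = -113 + 4 w^{2}$ ($r{\left(w \right)} = \left(2 w\right)^{2} - 113 = 4 w^{2} - 113 = -113 + 4 w^{2}$)
$T{\left(h \right)} = -1 + 6 h$
$V = 19869$ ($V = 7 - \left(-19764 - 98\right) = 7 - -19862 = 7 + 19862 = 19869$)
$V - r{\left(24 \right)} = 19869 - \left(-113 + 4 \cdot 24^{2}\right) = 19869 - \left(-113 + 4 \cdot 576\right) = 19869 - \left(-113 + 2304\right) = 19869 - 2191 = 17678$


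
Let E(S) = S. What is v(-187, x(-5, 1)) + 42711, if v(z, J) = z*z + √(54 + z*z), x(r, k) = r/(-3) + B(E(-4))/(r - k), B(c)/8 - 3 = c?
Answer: 77680 + √35023 ≈ 77867.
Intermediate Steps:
B(c) = 24 + 8*c
x(r, k) = -8/(r - k) - r/3 (x(r, k) = r/(-3) + (24 + 8*(-4))/(r - k) = r*(-⅓) + (24 - 32)/(r - k) = -r/3 - 8/(r - k) = -8/(r - k) - r/3)
v(z, J) = z² + √(54 + z²)
v(-187, x(-5, 1)) + 42711 = ((-187)² + √(54 + (-187)²)) + 42711 = (34969 + √(54 + 34969)) + 42711 = (34969 + √35023) + 42711 = 77680 + √35023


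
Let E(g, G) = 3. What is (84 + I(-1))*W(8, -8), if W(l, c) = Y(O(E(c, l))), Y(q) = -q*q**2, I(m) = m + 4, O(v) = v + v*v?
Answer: -150336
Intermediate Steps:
O(v) = v + v**2
I(m) = 4 + m
Y(q) = -q**3
W(l, c) = -1728 (W(l, c) = -(3*(1 + 3))**3 = -(3*4)**3 = -1*12**3 = -1*1728 = -1728)
(84 + I(-1))*W(8, -8) = (84 + (4 - 1))*(-1728) = (84 + 3)*(-1728) = 87*(-1728) = -150336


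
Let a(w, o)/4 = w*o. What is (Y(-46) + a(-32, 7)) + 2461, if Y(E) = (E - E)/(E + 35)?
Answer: 1565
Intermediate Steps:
a(w, o) = 4*o*w (a(w, o) = 4*(w*o) = 4*(o*w) = 4*o*w)
Y(E) = 0 (Y(E) = 0/(35 + E) = 0)
(Y(-46) + a(-32, 7)) + 2461 = (0 + 4*7*(-32)) + 2461 = (0 - 896) + 2461 = -896 + 2461 = 1565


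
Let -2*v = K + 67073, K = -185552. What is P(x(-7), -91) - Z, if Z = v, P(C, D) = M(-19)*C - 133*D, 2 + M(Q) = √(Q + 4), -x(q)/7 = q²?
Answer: -92901/2 - 343*I*√15 ≈ -46451.0 - 1328.4*I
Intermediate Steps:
x(q) = -7*q²
M(Q) = -2 + √(4 + Q) (M(Q) = -2 + √(Q + 4) = -2 + √(4 + Q))
P(C, D) = -133*D + C*(-2 + I*√15) (P(C, D) = (-2 + √(4 - 19))*C - 133*D = (-2 + √(-15))*C - 133*D = (-2 + I*√15)*C - 133*D = C*(-2 + I*√15) - 133*D = -133*D + C*(-2 + I*√15))
v = 118479/2 (v = -(-185552 + 67073)/2 = -½*(-118479) = 118479/2 ≈ 59240.)
Z = 118479/2 ≈ 59240.
P(x(-7), -91) - Z = (-133*(-91) - (-7*(-7)²)*(2 - I*√15)) - 1*118479/2 = (12103 - (-7*49)*(2 - I*√15)) - 118479/2 = (12103 - 1*(-343)*(2 - I*√15)) - 118479/2 = (12103 + (686 - 343*I*√15)) - 118479/2 = (12789 - 343*I*√15) - 118479/2 = -92901/2 - 343*I*√15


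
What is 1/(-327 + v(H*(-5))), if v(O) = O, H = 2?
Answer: -1/337 ≈ -0.0029674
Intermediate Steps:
1/(-327 + v(H*(-5))) = 1/(-327 + 2*(-5)) = 1/(-327 - 10) = 1/(-337) = -1/337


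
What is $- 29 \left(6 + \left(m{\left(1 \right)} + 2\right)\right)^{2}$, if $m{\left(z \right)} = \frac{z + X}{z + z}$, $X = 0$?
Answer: $- \frac{8381}{4} \approx -2095.3$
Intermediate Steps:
$m{\left(z \right)} = \frac{1}{2}$ ($m{\left(z \right)} = \frac{z + 0}{z + z} = \frac{z}{2 z} = z \frac{1}{2 z} = \frac{1}{2}$)
$- 29 \left(6 + \left(m{\left(1 \right)} + 2\right)\right)^{2} = - 29 \left(6 + \left(\frac{1}{2} + 2\right)\right)^{2} = - 29 \left(6 + \frac{5}{2}\right)^{2} = - 29 \left(\frac{17}{2}\right)^{2} = \left(-29\right) \frac{289}{4} = - \frac{8381}{4}$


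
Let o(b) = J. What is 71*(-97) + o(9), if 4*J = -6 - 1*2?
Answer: -6889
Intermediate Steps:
J = -2 (J = (-6 - 1*2)/4 = (-6 - 2)/4 = (1/4)*(-8) = -2)
o(b) = -2
71*(-97) + o(9) = 71*(-97) - 2 = -6887 - 2 = -6889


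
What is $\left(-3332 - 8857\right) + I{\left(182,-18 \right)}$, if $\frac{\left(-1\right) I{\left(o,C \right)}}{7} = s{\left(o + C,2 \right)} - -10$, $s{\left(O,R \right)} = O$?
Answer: $-13407$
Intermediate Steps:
$I{\left(o,C \right)} = -70 - 7 C - 7 o$ ($I{\left(o,C \right)} = - 7 \left(\left(o + C\right) - -10\right) = - 7 \left(\left(C + o\right) + 10\right) = - 7 \left(10 + C + o\right) = -70 - 7 C - 7 o$)
$\left(-3332 - 8857\right) + I{\left(182,-18 \right)} = \left(-3332 - 8857\right) - 1218 = -12189 - 1218 = -13407$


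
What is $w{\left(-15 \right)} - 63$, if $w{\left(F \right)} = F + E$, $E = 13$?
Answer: $-65$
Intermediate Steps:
$w{\left(F \right)} = 13 + F$ ($w{\left(F \right)} = F + 13 = 13 + F$)
$w{\left(-15 \right)} - 63 = \left(13 - 15\right) - 63 = -2 - 63 = -65$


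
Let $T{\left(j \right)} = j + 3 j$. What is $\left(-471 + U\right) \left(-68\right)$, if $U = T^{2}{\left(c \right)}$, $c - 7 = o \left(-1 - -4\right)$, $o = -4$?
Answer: $4828$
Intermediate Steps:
$c = -5$ ($c = 7 - 4 \left(-1 - -4\right) = 7 - 4 \left(-1 + 4\right) = 7 - 12 = -5$)
$T{\left(j \right)} = 4 j$
$U = 400$ ($U = \left(4 \left(-5\right)\right)^{2} = \left(-20\right)^{2} = 400$)
$\left(-471 + U\right) \left(-68\right) = \left(-471 + 400\right) \left(-68\right) = \left(-71\right) \left(-68\right) = 4828$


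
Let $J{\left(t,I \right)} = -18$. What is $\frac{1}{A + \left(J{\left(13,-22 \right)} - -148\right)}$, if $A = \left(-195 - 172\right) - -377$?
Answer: $\frac{1}{140} \approx 0.0071429$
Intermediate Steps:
$A = 10$ ($A = \left(-195 - 172\right) + 377 = -367 + 377 = 10$)
$\frac{1}{A + \left(J{\left(13,-22 \right)} - -148\right)} = \frac{1}{10 - -130} = \frac{1}{10 + \left(-18 + 148\right)} = \frac{1}{10 + 130} = \frac{1}{140}$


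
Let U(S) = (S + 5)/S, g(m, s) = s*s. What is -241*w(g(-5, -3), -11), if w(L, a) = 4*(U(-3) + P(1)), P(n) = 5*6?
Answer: -84832/3 ≈ -28277.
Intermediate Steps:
g(m, s) = s**2
P(n) = 30
U(S) = (5 + S)/S
w(L, a) = 352/3 (w(L, a) = 4*((5 - 3)/(-3) + 30) = 4*(-1/3*2 + 30) = 4*(-2/3 + 30) = 4*(88/3) = 352/3)
-241*w(g(-5, -3), -11) = -241*352/3 = -84832/3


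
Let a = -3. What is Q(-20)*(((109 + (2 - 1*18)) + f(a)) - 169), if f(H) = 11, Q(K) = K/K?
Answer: -65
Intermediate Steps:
Q(K) = 1
Q(-20)*(((109 + (2 - 1*18)) + f(a)) - 169) = 1*(((109 + (2 - 1*18)) + 11) - 169) = 1*(((109 + (2 - 18)) + 11) - 169) = 1*(((109 - 16) + 11) - 169) = 1*((93 + 11) - 169) = 1*(104 - 169) = 1*(-65) = -65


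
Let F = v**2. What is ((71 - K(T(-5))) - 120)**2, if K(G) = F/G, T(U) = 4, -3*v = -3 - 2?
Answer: 3200521/1296 ≈ 2469.5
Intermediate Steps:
v = 5/3 (v = -(-3 - 2)/3 = -1/3*(-5) = 5/3 ≈ 1.6667)
F = 25/9 (F = (5/3)**2 = 25/9 ≈ 2.7778)
K(G) = 25/(9*G)
((71 - K(T(-5))) - 120)**2 = ((71 - 25/(9*4)) - 120)**2 = ((71 - 1*25/36) - 120)**2 = ((71 - 25/36) - 120)**2 = (2531/36 - 120)**2 = (-1789/36)**2 = 3200521/1296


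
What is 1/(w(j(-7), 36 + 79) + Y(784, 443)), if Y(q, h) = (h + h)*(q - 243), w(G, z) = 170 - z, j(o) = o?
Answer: 1/479381 ≈ 2.0860e-6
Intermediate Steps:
Y(q, h) = 2*h*(-243 + q) (Y(q, h) = (2*h)*(-243 + q) = 2*h*(-243 + q))
1/(w(j(-7), 36 + 79) + Y(784, 443)) = 1/((170 - (36 + 79)) + 2*443*(-243 + 784)) = 1/((170 - 1*115) + 2*443*541) = 1/((170 - 115) + 479326) = 1/(55 + 479326) = 1/479381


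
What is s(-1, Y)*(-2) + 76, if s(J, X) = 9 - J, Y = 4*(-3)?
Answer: 56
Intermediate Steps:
Y = -12
s(-1, Y)*(-2) + 76 = (9 - 1*(-1))*(-2) + 76 = (9 + 1)*(-2) + 76 = 10*(-2) + 76 = -20 + 76 = 56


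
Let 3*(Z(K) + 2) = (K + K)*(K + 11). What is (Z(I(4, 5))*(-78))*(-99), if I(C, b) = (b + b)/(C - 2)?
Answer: 396396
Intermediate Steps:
I(C, b) = 2*b/(-2 + C) (I(C, b) = (2*b)/(-2 + C) = 2*b/(-2 + C))
Z(K) = -2 + 2*K*(11 + K)/3 (Z(K) = -2 + ((K + K)*(K + 11))/3 = -2 + ((2*K)*(11 + K))/3 = -2 + (2*K*(11 + K))/3 = -2 + 2*K*(11 + K)/3)
(Z(I(4, 5))*(-78))*(-99) = ((-2 + 2*(2*5/(-2 + 4))²/3 + 22*(2*5/(-2 + 4))/3)*(-78))*(-99) = ((-2 + 2*(2*5/2)²/3 + 22*(2*5/2)/3)*(-78))*(-99) = ((-2 + 2*(2*5*(½))²/3 + 22*(2*5*(½))/3)*(-78))*(-99) = ((-2 + (⅔)*5² + (22/3)*5)*(-78))*(-99) = ((-2 + (⅔)*25 + 110/3)*(-78))*(-99) = ((-2 + 50/3 + 110/3)*(-78))*(-99) = ((154/3)*(-78))*(-99) = -4004*(-99) = 396396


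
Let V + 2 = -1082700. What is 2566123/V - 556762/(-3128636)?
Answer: -928207183413/423422556809 ≈ -2.1922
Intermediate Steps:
V = -1082702 (V = -2 - 1082700 = -1082702)
2566123/V - 556762/(-3128636) = 2566123/(-1082702) - 556762/(-3128636) = 2566123*(-1/1082702) - 556762*(-1/3128636) = -2566123/1082702 + 278381/1564318 = -928207183413/423422556809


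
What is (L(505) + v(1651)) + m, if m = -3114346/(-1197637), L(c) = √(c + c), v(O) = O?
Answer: 1980413033/1197637 + √1010 ≈ 1685.4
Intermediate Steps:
L(c) = √2*√c (L(c) = √(2*c) = √2*√c)
m = 3114346/1197637 (m = -3114346*(-1/1197637) = 3114346/1197637 ≈ 2.6004)
(L(505) + v(1651)) + m = (√2*√505 + 1651) + 3114346/1197637 = (√1010 + 1651) + 3114346/1197637 = (1651 + √1010) + 3114346/1197637 = 1980413033/1197637 + √1010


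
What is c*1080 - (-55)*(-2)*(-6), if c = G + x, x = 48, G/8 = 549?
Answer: 4795860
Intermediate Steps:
G = 4392 (G = 8*549 = 4392)
c = 4440 (c = 4392 + 48 = 4440)
c*1080 - (-55)*(-2)*(-6) = 4440*1080 - (-55)*(-2)*(-6) = 4795200 - 11*10*(-6) = 4795200 - 110*(-6) = 4795200 + 660 = 4795860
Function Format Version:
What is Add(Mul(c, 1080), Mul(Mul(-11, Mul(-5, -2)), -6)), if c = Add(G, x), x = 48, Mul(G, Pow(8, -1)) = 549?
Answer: 4795860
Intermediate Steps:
G = 4392 (G = Mul(8, 549) = 4392)
c = 4440 (c = Add(4392, 48) = 4440)
Add(Mul(c, 1080), Mul(Mul(-11, Mul(-5, -2)), -6)) = Add(Mul(4440, 1080), Mul(Mul(-11, Mul(-5, -2)), -6)) = Add(4795200, Mul(Mul(-11, 10), -6)) = Add(4795200, Mul(-110, -6)) = Add(4795200, 660) = 4795860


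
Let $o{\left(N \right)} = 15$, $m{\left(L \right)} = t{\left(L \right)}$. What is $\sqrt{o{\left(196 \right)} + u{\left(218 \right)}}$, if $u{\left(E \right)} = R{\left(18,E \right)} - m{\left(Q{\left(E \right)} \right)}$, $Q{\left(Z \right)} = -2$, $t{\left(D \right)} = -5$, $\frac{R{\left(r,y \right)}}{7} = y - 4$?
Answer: $\sqrt{1518} \approx 38.962$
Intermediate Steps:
$R{\left(r,y \right)} = -28 + 7 y$ ($R{\left(r,y \right)} = 7 \left(y - 4\right) = 7 \left(-4 + y\right) = -28 + 7 y$)
$m{\left(L \right)} = -5$
$u{\left(E \right)} = -23 + 7 E$ ($u{\left(E \right)} = \left(-28 + 7 E\right) - -5 = \left(-28 + 7 E\right) + 5 = -23 + 7 E$)
$\sqrt{o{\left(196 \right)} + u{\left(218 \right)}} = \sqrt{15 + \left(-23 + 7 \cdot 218\right)} = \sqrt{15 + \left(-23 + 1526\right)} = \sqrt{15 + 1503} = \sqrt{1518}$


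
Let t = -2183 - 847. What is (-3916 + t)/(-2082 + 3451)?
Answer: -6946/1369 ≈ -5.0738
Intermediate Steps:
t = -3030
(-3916 + t)/(-2082 + 3451) = (-3916 - 3030)/(-2082 + 3451) = -6946/1369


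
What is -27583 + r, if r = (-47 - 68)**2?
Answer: -14358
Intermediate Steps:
r = 13225 (r = (-115)**2 = 13225)
-27583 + r = -27583 + 13225 = -14358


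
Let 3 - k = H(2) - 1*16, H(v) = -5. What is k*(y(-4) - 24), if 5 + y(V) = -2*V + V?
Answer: -600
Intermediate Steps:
y(V) = -5 - V (y(V) = -5 + (-2*V + V) = -5 - V)
k = 24 (k = 3 - (-5 - 1*16) = 3 - (-5 - 16) = 3 - 1*(-21) = 3 + 21 = 24)
k*(y(-4) - 24) = 24*((-5 - 1*(-4)) - 24) = 24*((-5 + 4) - 24) = 24*(-1 - 24) = 24*(-25) = -600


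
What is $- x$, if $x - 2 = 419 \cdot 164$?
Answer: $-68718$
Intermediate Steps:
$x = 68718$ ($x = 2 + 419 \cdot 164 = 2 + 68716 = 68718$)
$- x = \left(-1\right) 68718 = -68718$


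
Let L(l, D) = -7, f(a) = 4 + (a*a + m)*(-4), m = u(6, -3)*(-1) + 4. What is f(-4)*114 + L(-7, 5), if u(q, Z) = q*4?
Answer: 2273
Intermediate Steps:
u(q, Z) = 4*q
m = -20 (m = (4*6)*(-1) + 4 = 24*(-1) + 4 = -24 + 4 = -20)
f(a) = 84 - 4*a² (f(a) = 4 + (a*a - 20)*(-4) = 4 + (a² - 20)*(-4) = 4 + (-20 + a²)*(-4) = 4 + (80 - 4*a²) = 84 - 4*a²)
f(-4)*114 + L(-7, 5) = (84 - 4*(-4)²)*114 - 7 = (84 - 4*16)*114 - 7 = (84 - 64)*114 - 7 = 20*114 - 7 = 2280 - 7 = 2273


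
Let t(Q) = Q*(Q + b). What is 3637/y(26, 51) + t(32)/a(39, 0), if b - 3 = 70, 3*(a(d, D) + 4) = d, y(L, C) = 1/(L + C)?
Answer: 841267/3 ≈ 2.8042e+5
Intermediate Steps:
y(L, C) = 1/(C + L)
a(d, D) = -4 + d/3
b = 73 (b = 3 + 70 = 73)
t(Q) = Q*(73 + Q) (t(Q) = Q*(Q + 73) = Q*(73 + Q))
3637/y(26, 51) + t(32)/a(39, 0) = 3637/(1/(51 + 26)) + (32*(73 + 32))/(-4 + (⅓)*39) = 3637/(1/77) + (32*105)/(-4 + 13) = 3637/(1/77) + 3360/9 = 3637*77 + 3360*(⅑) = 280049 + 1120/3 = 841267/3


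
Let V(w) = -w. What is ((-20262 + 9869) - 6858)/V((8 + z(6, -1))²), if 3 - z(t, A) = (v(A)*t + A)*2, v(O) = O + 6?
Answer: 17251/2209 ≈ 7.8094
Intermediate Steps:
v(O) = 6 + O
z(t, A) = 3 - 2*A - 2*t*(6 + A) (z(t, A) = 3 - ((6 + A)*t + A)*2 = 3 - (t*(6 + A) + A)*2 = 3 - (A + t*(6 + A))*2 = 3 - (2*A + 2*t*(6 + A)) = 3 + (-2*A - 2*t*(6 + A)) = 3 - 2*A - 2*t*(6 + A))
((-20262 + 9869) - 6858)/V((8 + z(6, -1))²) = ((-20262 + 9869) - 6858)/((-(8 + (3 - 2*(-1) - 2*6*(6 - 1)))²)) = (-10393 - 6858)/((-(8 + (3 + 2 - 2*6*5))²)) = -17251*(-1/(8 + (3 + 2 - 60))²) = -17251*(-1/(8 - 55)²) = -17251/((-1*(-47)²)) = -17251/((-1*2209)) = -17251/(-2209) = -17251*(-1/2209) = 17251/2209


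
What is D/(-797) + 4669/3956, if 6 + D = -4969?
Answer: 1017491/137084 ≈ 7.4224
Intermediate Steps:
D = -4975 (D = -6 - 4969 = -4975)
D/(-797) + 4669/3956 = -4975/(-797) + 4669/3956 = -4975*(-1/797) + 4669*(1/3956) = 4975/797 + 203/172 = 1017491/137084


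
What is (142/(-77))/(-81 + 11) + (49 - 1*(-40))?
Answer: 239926/2695 ≈ 89.026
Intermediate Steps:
(142/(-77))/(-81 + 11) + (49 - 1*(-40)) = (142*(-1/77))/(-70) + (49 + 40) = -142/77*(-1/70) + 89 = 71/2695 + 89 = 239926/2695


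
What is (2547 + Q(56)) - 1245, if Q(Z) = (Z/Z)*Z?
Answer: 1358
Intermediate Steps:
Q(Z) = Z (Q(Z) = 1*Z = Z)
(2547 + Q(56)) - 1245 = (2547 + 56) - 1245 = 2603 - 1245 = 1358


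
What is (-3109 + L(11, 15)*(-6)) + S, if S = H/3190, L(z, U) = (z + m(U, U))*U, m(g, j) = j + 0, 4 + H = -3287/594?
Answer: -10325097803/1894860 ≈ -5449.0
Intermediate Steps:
H = -5663/594 (H = -4 - 3287/594 = -5663/594 ≈ -9.5337)
m(g, j) = j
L(z, U) = U*(U + z) (L(z, U) = (z + U)*U = (U + z)*U = U*(U + z))
S = -5663/1894860 (S = -5663/594/3190 = -5663/594*1/3190 = -5663/1894860 ≈ -0.0029886)
(-3109 + L(11, 15)*(-6)) + S = (-3109 + (15*(15 + 11))*(-6)) - 5663/1894860 = (-3109 + (15*26)*(-6)) - 5663/1894860 = (-3109 + 390*(-6)) - 5663/1894860 = (-3109 - 2340) - 5663/1894860 = -5449 - 5663/1894860 = -10325097803/1894860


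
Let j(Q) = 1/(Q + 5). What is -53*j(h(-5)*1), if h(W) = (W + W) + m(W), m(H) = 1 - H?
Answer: -53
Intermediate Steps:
h(W) = 1 + W (h(W) = (W + W) + (1 - W) = 2*W + (1 - W) = 1 + W)
j(Q) = 1/(5 + Q)
-53*j(h(-5)*1) = -53/(5 + (1 - 5)*1) = -53/(5 - 4*1) = -53/(5 - 4) = -53/1 = -53*1 = -53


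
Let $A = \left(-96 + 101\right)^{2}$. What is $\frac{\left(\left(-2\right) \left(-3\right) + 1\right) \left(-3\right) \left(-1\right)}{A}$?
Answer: $\frac{21}{25} \approx 0.84$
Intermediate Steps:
$A = 25$ ($A = 5^{2} = 25$)
$\frac{\left(\left(-2\right) \left(-3\right) + 1\right) \left(-3\right) \left(-1\right)}{A} = \frac{\left(\left(-2\right) \left(-3\right) + 1\right) \left(-3\right) \left(-1\right)}{25} = \left(6 + 1\right) \left(-3\right) \left(-1\right) \frac{1}{25} = 7 \left(-3\right) \left(-1\right) \frac{1}{25} = \left(-21\right) \left(-1\right) \frac{1}{25} = 21 \cdot \frac{1}{25} = \frac{21}{25}$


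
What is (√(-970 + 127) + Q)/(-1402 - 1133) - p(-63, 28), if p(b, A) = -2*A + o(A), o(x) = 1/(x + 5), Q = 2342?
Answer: 511651/9295 - I*√843/2535 ≈ 55.046 - 0.011453*I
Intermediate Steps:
o(x) = 1/(5 + x)
p(b, A) = 1/(5 + A) - 2*A (p(b, A) = -2*A + 1/(5 + A) = 1/(5 + A) - 2*A)
(√(-970 + 127) + Q)/(-1402 - 1133) - p(-63, 28) = (√(-970 + 127) + 2342)/(-1402 - 1133) - (1 - 2*28*(5 + 28))/(5 + 28) = (√(-843) + 2342)/(-2535) - (1 - 2*28*33)/33 = (I*√843 + 2342)*(-1/2535) - (1 - 1848)/33 = (2342 + I*√843)*(-1/2535) - (-1847)/33 = (-2342/2535 - I*√843/2535) - 1*(-1847/33) = (-2342/2535 - I*√843/2535) + 1847/33 = 511651/9295 - I*√843/2535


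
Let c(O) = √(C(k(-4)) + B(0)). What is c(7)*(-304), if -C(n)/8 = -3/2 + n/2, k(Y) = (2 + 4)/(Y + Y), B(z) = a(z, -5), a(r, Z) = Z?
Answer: -304*√10 ≈ -961.33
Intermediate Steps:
B(z) = -5
k(Y) = 3/Y (k(Y) = 6/((2*Y)) = 6*(1/(2*Y)) = 3/Y)
C(n) = 12 - 4*n (C(n) = -8*(-3/2 + n/2) = 12 - 4*n)
c(O) = √10 (c(O) = √((12 - 12/(-4)) - 5) = √((12 - 12*(-1)/4) - 5) = √((12 - 4*(-¾)) - 5) = √((12 + 3) - 5) = √(15 - 5) = √10)
c(7)*(-304) = √10*(-304) = -304*√10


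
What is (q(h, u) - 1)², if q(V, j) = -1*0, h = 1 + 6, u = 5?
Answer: 1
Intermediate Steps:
h = 7
q(V, j) = 0
(q(h, u) - 1)² = (0 - 1)² = (-1)² = 1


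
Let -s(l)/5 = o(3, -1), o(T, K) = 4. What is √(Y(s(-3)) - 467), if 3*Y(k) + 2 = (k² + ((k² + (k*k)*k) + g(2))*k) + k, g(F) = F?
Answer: √452811/3 ≈ 224.30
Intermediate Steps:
s(l) = -20 (s(l) = -5*4 = -20)
Y(k) = -⅔ + k/3 + k²/3 + k*(2 + k² + k³)/3 (Y(k) = -⅔ + ((k² + ((k² + (k*k)*k) + 2)*k) + k)/3 = -⅔ + ((k² + ((k² + k²*k) + 2)*k) + k)/3 = -⅔ + ((k² + ((k² + k³) + 2)*k) + k)/3 = -⅔ + ((k² + (2 + k² + k³)*k) + k)/3 = -⅔ + ((k² + k*(2 + k² + k³)) + k)/3 = -⅔ + (k + k² + k*(2 + k² + k³))/3 = -⅔ + (k/3 + k²/3 + k*(2 + k² + k³)/3) = -⅔ + k/3 + k²/3 + k*(2 + k² + k³)/3)
√(Y(s(-3)) - 467) = √((-⅔ - 20 + (⅓)*(-20)² + (⅓)*(-20)³ + (⅓)*(-20)⁴) - 467) = √((-⅔ - 20 + (⅓)*400 + (⅓)*(-8000) + (⅓)*160000) - 467) = √((-⅔ - 20 + 400/3 - 8000/3 + 160000/3) - 467) = √(152338/3 - 467) = √(150937/3) = √452811/3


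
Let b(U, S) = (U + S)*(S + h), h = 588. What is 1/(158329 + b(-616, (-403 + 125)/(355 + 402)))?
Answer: -573049/116826687299 ≈ -4.9051e-6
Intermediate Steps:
b(U, S) = (588 + S)*(S + U) (b(U, S) = (U + S)*(S + 588) = (S + U)*(588 + S) = (588 + S)*(S + U))
1/(158329 + b(-616, (-403 + 125)/(355 + 402))) = 1/(158329 + (((-403 + 125)/(355 + 402))² + 588*((-403 + 125)/(355 + 402)) + 588*(-616) + ((-403 + 125)/(355 + 402))*(-616))) = 1/(158329 + ((-278/757)² + 588*(-278/757) - 362208 - 278/757*(-616))) = 1/(158329 + (77284/573049 - 163464/757 - 362208 + 171248/757)) = 1/(158329 - 207556962420/573049) = 1/(-116826687299/573049) = -573049/116826687299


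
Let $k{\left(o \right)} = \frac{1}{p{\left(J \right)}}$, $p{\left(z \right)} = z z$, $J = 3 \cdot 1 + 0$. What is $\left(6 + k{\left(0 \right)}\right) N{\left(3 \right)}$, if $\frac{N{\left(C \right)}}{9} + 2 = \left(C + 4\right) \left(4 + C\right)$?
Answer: $2585$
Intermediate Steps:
$J = 3$ ($J = 3 + 0 = 3$)
$p{\left(z \right)} = z^{2}$
$N{\left(C \right)} = -18 + 9 \left(4 + C\right)^{2}$ ($N{\left(C \right)} = -18 + 9 \left(C + 4\right) \left(4 + C\right) = -18 + 9 \left(4 + C\right) \left(4 + C\right) = -18 + 9 \left(4 + C\right)^{2}$)
$k{\left(o \right)} = \frac{1}{9}$ ($k{\left(o \right)} = \frac{1}{3^{2}} = \frac{1}{9}$)
$\left(6 + k{\left(0 \right)}\right) N{\left(3 \right)} = \left(6 + \frac{1}{9}\right) \left(-18 + 9 \left(4 + 3\right)^{2}\right) = \frac{55 \left(-18 + 9 \cdot 7^{2}\right)}{9} = \frac{55 \left(-18 + 9 \cdot 49\right)}{9} = \frac{55 \left(-18 + 441\right)}{9} = \frac{55}{9} \cdot 423 = 2585$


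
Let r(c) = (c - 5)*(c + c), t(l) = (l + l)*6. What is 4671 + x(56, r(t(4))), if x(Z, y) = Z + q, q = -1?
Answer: 4726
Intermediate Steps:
t(l) = 12*l (t(l) = (2*l)*6 = 12*l)
r(c) = 2*c*(-5 + c) (r(c) = (-5 + c)*(2*c) = 2*c*(-5 + c))
x(Z, y) = -1 + Z (x(Z, y) = Z - 1 = -1 + Z)
4671 + x(56, r(t(4))) = 4671 + (-1 + 56) = 4671 + 55 = 4726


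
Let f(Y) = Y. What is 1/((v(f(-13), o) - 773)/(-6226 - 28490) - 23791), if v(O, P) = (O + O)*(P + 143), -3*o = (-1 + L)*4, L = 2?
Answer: -104148/2477771699 ≈ -4.2033e-5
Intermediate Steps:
o = -4/3 (o = -(-1 + 2)*4/3 = -4/3 ≈ -1.3333)
v(O, P) = 2*O*(143 + P) (v(O, P) = (2*O)*(143 + P) = 2*O*(143 + P))
1/((v(f(-13), o) - 773)/(-6226 - 28490) - 23791) = 1/((2*(-13)*(143 - 4/3) - 773)/(-6226 - 28490) - 23791) = 1/((2*(-13)*(425/3) - 773)/(-34716) - 23791) = 1/((-11050/3 - 773)*(-1/34716) - 23791) = 1/(-13369/3*(-1/34716) - 23791) = 1/(13369/104148 - 23791) = 1/(-2477771699/104148) = -104148/2477771699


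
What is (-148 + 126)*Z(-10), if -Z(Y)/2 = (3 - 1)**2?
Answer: 176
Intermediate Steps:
Z(Y) = -8 (Z(Y) = -2*(3 - 1)**2 = -2*2**2 = -2*4 = -8)
(-148 + 126)*Z(-10) = (-148 + 126)*(-8) = -22*(-8) = 176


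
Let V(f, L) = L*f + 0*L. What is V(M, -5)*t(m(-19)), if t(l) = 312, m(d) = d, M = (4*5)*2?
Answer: -62400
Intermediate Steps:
M = 40 (M = 20*2 = 40)
V(f, L) = L*f (V(f, L) = L*f + 0 = L*f)
V(M, -5)*t(m(-19)) = -5*40*312 = -200*312 = -62400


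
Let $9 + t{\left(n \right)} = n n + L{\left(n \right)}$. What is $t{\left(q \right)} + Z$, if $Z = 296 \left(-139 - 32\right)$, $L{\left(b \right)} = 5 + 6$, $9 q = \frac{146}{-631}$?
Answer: $- \frac{1632354167858}{32251041} \approx -50614.0$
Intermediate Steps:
$q = - \frac{146}{5679}$ ($q = \frac{146 \frac{1}{-631}}{9} = \frac{146 \left(- \frac{1}{631}\right)}{9} = \frac{1}{9} \left(- \frac{146}{631}\right) = - \frac{146}{5679} \approx -0.025709$)
$L{\left(b \right)} = 11$
$t{\left(n \right)} = 2 + n^{2}$ ($t{\left(n \right)} = -9 + \left(n n + 11\right) = -9 + \left(n^{2} + 11\right) = -9 + \left(11 + n^{2}\right) = 2 + n^{2}$)
$Z = -50616$ ($Z = 296 \left(-171\right) = -50616$)
$t{\left(q \right)} + Z = \left(2 + \left(- \frac{146}{5679}\right)^{2}\right) - 50616 = \left(2 + \frac{21316}{32251041}\right) - 50616 = \frac{64523398}{32251041} - 50616 = - \frac{1632354167858}{32251041}$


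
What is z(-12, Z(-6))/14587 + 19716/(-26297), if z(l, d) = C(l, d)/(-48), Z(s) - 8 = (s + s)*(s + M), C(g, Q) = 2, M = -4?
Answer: -6902361305/9206264136 ≈ -0.74975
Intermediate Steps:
Z(s) = 8 + 2*s*(-4 + s) (Z(s) = 8 + (s + s)*(s - 4) = 8 + (2*s)*(-4 + s) = 8 + 2*s*(-4 + s))
z(l, d) = -1/24 (z(l, d) = 2/(-48) = 2*(-1/48) = -1/24)
z(-12, Z(-6))/14587 + 19716/(-26297) = -1/24/14587 + 19716/(-26297) = -1/24*1/14587 + 19716*(-1/26297) = -1/350088 - 19716/26297 = -6902361305/9206264136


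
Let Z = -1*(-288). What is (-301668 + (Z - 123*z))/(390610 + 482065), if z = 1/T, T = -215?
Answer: -64796577/187625125 ≈ -0.34535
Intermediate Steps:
z = -1/215 (z = 1/(-215) = -1/215 ≈ -0.0046512)
Z = 288
(-301668 + (Z - 123*z))/(390610 + 482065) = (-301668 + (288 - 123*(-1/215)))/(390610 + 482065) = (-301668 + (288 + 123/215))/872675 = (-301668 + 62043/215)*(1/872675) = -64796577/215*1/872675 = -64796577/187625125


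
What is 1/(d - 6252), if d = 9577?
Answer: 1/3325 ≈ 0.00030075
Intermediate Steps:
1/(d - 6252) = 1/(9577 - 6252) = 1/3325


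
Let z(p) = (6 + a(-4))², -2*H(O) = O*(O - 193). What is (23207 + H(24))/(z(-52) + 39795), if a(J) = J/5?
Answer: 630875/995551 ≈ 0.63369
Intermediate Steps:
a(J) = J/5 (a(J) = J*(⅕) = J/5)
H(O) = -O*(-193 + O)/2 (H(O) = -O*(O - 193)/2 = -O*(-193 + O)/2)
z(p) = 676/25 (z(p) = (6 + (⅕)*(-4))² = (6 - ⅘)² = (26/5)² = 676/25)
(23207 + H(24))/(z(-52) + 39795) = (23207 + (½)*24*(193 - 1*24))/(676/25 + 39795) = (23207 + (½)*24*(193 - 24))/(995551/25) = (23207 + (½)*24*169)*(25/995551) = (23207 + 2028)*(25/995551) = 25235*(25/995551) = 630875/995551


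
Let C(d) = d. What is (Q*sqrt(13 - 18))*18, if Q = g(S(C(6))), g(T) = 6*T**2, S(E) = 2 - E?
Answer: 1728*I*sqrt(5) ≈ 3863.9*I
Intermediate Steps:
Q = 96 (Q = 6*(2 - 1*6)**2 = 6*(2 - 6)**2 = 6*(-4)**2 = 6*16 = 96)
(Q*sqrt(13 - 18))*18 = (96*sqrt(13 - 18))*18 = (96*sqrt(-5))*18 = (96*(I*sqrt(5)))*18 = (96*I*sqrt(5))*18 = 1728*I*sqrt(5)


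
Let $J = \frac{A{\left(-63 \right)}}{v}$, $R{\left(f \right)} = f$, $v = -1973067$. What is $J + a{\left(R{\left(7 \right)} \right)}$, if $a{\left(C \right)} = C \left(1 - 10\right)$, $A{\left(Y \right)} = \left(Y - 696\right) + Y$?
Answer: $- \frac{41434133}{657689} \approx -63.0$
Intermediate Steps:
$A{\left(Y \right)} = -696 + 2 Y$ ($A{\left(Y \right)} = \left(-696 + Y\right) + Y = -696 + 2 Y$)
$a{\left(C \right)} = - 9 C$ ($a{\left(C \right)} = C \left(-9\right) = - 9 C$)
$J = \frac{274}{657689}$ ($J = \frac{-696 + 2 \left(-63\right)}{-1973067} = \left(-696 - 126\right) \left(- \frac{1}{1973067}\right) = \left(-822\right) \left(- \frac{1}{1973067}\right) = \frac{274}{657689} \approx 0.00041661$)
$J + a{\left(R{\left(7 \right)} \right)} = \frac{274}{657689} - 63 = - \frac{41434133}{657689}$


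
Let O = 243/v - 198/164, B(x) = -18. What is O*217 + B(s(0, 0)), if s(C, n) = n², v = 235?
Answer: -1071423/19270 ≈ -55.601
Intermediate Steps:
O = -3339/19270 (O = 243/235 - 198/164 = 243*(1/235) - 198*1/164 = 243/235 - 99/82 = -3339/19270 ≈ -0.17327)
O*217 + B(s(0, 0)) = -3339/19270*217 - 18 = -724563/19270 - 18 = -1071423/19270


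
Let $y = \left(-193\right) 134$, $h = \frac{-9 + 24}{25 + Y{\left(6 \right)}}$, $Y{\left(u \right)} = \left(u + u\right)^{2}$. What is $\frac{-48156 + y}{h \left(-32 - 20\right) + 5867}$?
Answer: $- \frac{56602}{4483} \approx -12.626$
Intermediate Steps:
$Y{\left(u \right)} = 4 u^{2}$ ($Y{\left(u \right)} = \left(2 u\right)^{2} = 4 u^{2}$)
$h = \frac{15}{169}$ ($h = \frac{-9 + 24}{25 + 4 \cdot 6^{2}} = \frac{15}{25 + 4 \cdot 36} = \frac{15}{25 + 144} = \frac{15}{169} \approx 0.088757$)
$y = -25862$
$\frac{-48156 + y}{h \left(-32 - 20\right) + 5867} = \frac{-48156 - 25862}{\frac{15 \left(-32 - 20\right)}{169} + 5867} = - \frac{74018}{\frac{15 \left(-32 - 20\right)}{169} + 5867} = - \frac{74018}{\frac{15}{169} \left(-52\right) + 5867} = - \frac{74018}{- \frac{60}{13} + 5867} = - \frac{74018}{\frac{76211}{13}} = \left(-74018\right) \frac{13}{76211} = - \frac{56602}{4483}$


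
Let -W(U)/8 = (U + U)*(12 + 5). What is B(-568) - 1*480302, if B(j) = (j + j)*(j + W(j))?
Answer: -175342510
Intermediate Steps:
W(U) = -272*U (W(U) = -8*(U + U)*(12 + 5) = -8*2*U*17 = -272*U)
B(j) = -542*j² (B(j) = (j + j)*(j - 272*j) = (2*j)*(-271*j) = -542*j²)
B(-568) - 1*480302 = -542*(-568)² - 1*480302 = -542*322624 - 480302 = -174862208 - 480302 = -175342510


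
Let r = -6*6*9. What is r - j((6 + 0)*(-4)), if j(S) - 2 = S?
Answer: -302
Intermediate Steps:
j(S) = 2 + S
r = -324 (r = -36*9 = -324)
r - j((6 + 0)*(-4)) = -324 - (2 + (6 + 0)*(-4)) = -324 - (2 + 6*(-4)) = -324 - (2 - 24) = -324 - 1*(-22) = -324 + 22 = -302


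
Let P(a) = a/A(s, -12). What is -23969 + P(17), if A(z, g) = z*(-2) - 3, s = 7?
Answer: -23970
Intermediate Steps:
A(z, g) = -3 - 2*z (A(z, g) = -2*z - 3 = -3 - 2*z)
P(a) = -a/17 (P(a) = a/(-3 - 2*7) = a/(-3 - 14) = a/(-17) = a*(-1/17) = -a/17)
-23969 + P(17) = -23969 - 1/17*17 = -23969 - 1 = -23970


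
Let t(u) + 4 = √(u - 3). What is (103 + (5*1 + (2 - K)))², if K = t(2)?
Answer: (114 - I)² ≈ 12995.0 - 228.0*I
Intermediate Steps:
t(u) = -4 + √(-3 + u) (t(u) = -4 + √(u - 3) = -4 + √(-3 + u))
K = -4 + I (K = -4 + √(-3 + 2) = -4 + √(-1) = -4 + I ≈ -4.0 + 1.0*I)
(103 + (5*1 + (2 - K)))² = (103 + (5*1 + (2 - (-4 + I))))² = (103 + (5 + (2 + (4 - I))))² = (103 + (5 + (6 - I)))² = (103 + (11 - I))² = (114 - I)²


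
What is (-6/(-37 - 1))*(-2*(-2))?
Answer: 12/19 ≈ 0.63158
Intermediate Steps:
(-6/(-37 - 1))*(-2*(-2)) = -6/(-38)*4 = -6*(-1/38)*4 = (3/19)*4 = 12/19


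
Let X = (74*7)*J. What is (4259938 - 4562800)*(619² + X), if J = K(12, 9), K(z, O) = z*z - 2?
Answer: -138322224054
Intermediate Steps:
K(z, O) = -2 + z² (K(z, O) = z² - 2 = -2 + z²)
J = 142 (J = -2 + 12² = -2 + 144 = 142)
X = 73556 (X = (74*7)*142 = 518*142 = 73556)
(4259938 - 4562800)*(619² + X) = (4259938 - 4562800)*(619² + 73556) = -302862*(383161 + 73556) = -302862*456717 = -138322224054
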